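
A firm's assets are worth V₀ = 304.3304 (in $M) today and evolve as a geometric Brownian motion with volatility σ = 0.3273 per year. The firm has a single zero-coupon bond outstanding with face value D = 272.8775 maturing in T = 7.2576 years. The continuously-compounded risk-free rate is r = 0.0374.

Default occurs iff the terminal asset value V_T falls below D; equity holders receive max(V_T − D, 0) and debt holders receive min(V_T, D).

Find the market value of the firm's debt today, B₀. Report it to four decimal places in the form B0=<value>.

B0=161.5077

d₁ = [ln(V₀/D) + (r + σ²/2)T] / (σ√T)
   = [ln(304.3304/272.8775) + (0.0374 + 0.5·0.3273²)·7.2576] / (0.3273·√7.2576)
   = [0.109091 + 0.660170] / 0.881744 = 0.872432
d₂ = d₁ − σ√T = 0.872432 − 0.881744 = -0.009312
N(d₁) = 0.808514,  N(d₂) = 0.496285,  e^(−rT) = 0.762285
E₀ = V₀·N(d₁) − D·e^(−rT)·N(d₂)
   = 304.3304·0.808514 − 272.8775·0.762285·0.496285 = 142.822745
B₀ = V₀ − E₀ = 304.3304 − 142.822745 = 161.507655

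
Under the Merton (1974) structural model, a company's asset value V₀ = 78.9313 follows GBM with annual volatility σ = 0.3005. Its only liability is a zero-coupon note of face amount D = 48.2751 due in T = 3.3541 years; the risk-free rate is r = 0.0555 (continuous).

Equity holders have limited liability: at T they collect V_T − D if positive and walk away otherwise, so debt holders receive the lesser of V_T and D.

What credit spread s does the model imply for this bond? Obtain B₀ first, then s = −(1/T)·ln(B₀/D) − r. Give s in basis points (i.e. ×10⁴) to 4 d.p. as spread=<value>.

d₁ = [ln(V₀/D) + (r + σ²/2)T] / (σ√T)
   = [ln(78.9313/48.2751) + (0.0555 + 0.5·0.3005²)·3.3541] / (0.3005·√3.3541)
   = [0.491662 + 0.337591] / 0.550342 = 1.506796
d₂ = d₁ − σ√T = 1.506796 − 0.550342 = 0.956454
N(d₁) = 0.934068,  N(d₂) = 0.830578,  e^(−rT) = 0.830147
E₀ = V₀·N(d₁) − D·e^(−rT)·N(d₂)
   = 78.9313·0.934068 − 48.2751·0.830147·0.830578 = 40.441451
B₀ = V₀ − E₀ = 78.9313 − 40.441451 = 38.489849
spread = −(1/T)·ln(B₀/D) − r = −(1/3.3541)·ln(38.489849/48.2751) − 0.0555 = 0.01203566
in basis points: 0.01203566 × 10⁴ = 120.3566 bp

spread=120.3566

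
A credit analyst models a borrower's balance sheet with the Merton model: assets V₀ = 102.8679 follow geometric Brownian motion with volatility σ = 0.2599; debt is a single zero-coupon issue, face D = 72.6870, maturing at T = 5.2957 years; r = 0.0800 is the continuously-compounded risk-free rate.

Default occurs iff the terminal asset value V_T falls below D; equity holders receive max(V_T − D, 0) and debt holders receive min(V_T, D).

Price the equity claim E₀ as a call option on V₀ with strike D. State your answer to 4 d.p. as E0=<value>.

d₁ = [ln(V₀/D) + (r + σ²/2)T] / (σ√T)
   = [ln(102.8679/72.6870) + (0.0800 + 0.5·0.2599²)·5.2957] / (0.2599·√5.2957)
   = [0.347283 + 0.602513] / 0.598092 = 1.588044
d₂ = d₁ − σ√T = 1.588044 − 0.598092 = 0.989952
N(d₁) = 0.943862,  N(d₂) = 0.838901,  e^(−rT) = 0.654649
E₀ = V₀·N(d₁) − D·e^(−rT)·N(d₂)
   = 102.8679·0.943862 − 72.6870·0.654649·0.838901 = 57.174408

E0=57.1744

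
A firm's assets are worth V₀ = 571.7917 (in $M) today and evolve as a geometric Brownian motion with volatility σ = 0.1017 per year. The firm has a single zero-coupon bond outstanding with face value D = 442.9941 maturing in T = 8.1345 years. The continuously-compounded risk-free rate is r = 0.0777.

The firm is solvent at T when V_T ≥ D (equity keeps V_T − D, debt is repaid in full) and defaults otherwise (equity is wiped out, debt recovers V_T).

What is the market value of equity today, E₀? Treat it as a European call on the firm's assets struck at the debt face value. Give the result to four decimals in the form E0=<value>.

d₁ = [ln(V₀/D) + (r + σ²/2)T] / (σ√T)
   = [ln(571.7917/442.9941) + (0.0777 + 0.5·0.1017²)·8.1345] / (0.1017·√8.1345)
   = [0.255218 + 0.674118] / 0.290059 = 3.203955
d₂ = d₁ − σ√T = 3.203955 − 0.290059 = 2.913896
N(d₁) = 0.999322,  N(d₂) = 0.998215,  e^(−rT) = 0.531501
E₀ = V₀·N(d₁) − D·e^(−rT)·N(d₂)
   = 571.7917·0.999322 − 442.9941·0.531501·0.998215 = 336.372678

E0=336.3727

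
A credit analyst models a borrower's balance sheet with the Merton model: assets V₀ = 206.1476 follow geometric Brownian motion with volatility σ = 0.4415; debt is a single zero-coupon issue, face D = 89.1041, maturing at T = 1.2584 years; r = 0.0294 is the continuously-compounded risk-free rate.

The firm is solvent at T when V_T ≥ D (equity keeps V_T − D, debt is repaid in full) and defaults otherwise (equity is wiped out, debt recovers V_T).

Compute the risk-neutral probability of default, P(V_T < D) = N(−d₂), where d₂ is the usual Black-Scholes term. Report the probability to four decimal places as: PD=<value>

d₁ = [ln(V₀/D) + (r + σ²/2)T] / (σ√T)
   = [ln(206.1476/89.1041) + (0.0294 + 0.5·0.4415²)·1.2584] / (0.4415·√1.2584)
   = [0.838787 + 0.159642] / 0.495268 = 2.015938
d₂ = d₁ − σ√T = 2.015938 − 0.495268 = 1.520670
risk-neutral PD = N(−d₂) = N(-1.520670) = 0.064171

PD=0.0642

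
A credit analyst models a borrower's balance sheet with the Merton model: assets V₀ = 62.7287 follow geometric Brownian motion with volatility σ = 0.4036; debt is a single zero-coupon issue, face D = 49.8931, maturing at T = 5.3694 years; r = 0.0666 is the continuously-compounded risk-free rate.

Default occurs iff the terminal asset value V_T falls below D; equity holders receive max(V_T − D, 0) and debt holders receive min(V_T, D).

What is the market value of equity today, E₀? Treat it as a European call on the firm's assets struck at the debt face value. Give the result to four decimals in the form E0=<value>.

d₁ = [ln(V₀/D) + (r + σ²/2)T] / (σ√T)
   = [ln(62.7287/49.8931) + (0.0666 + 0.5·0.4036²)·5.3694] / (0.4036·√5.3694)
   = [0.228936 + 0.794921] / 0.935221 = 1.094776
d₂ = d₁ − σ√T = 1.094776 − 0.935221 = 0.159556
N(d₁) = 0.863193,  N(d₂) = 0.563384,  e^(−rT) = 0.699351
E₀ = V₀·N(d₁) − D·e^(−rT)·N(d₂)
   = 62.7287·0.863193 − 49.8931·0.699351·0.563384 = 34.488889

E0=34.4889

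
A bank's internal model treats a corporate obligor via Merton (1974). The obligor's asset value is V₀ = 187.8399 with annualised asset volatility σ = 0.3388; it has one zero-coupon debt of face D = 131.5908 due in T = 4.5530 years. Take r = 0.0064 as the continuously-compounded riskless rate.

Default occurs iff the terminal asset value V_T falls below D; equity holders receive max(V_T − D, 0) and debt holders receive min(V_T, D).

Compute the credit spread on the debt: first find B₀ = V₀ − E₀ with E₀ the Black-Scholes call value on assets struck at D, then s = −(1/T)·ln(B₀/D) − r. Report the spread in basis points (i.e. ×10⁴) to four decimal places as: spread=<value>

d₁ = [ln(V₀/D) + (r + σ²/2)T] / (σ√T)
   = [ln(187.8399/131.5908) + (0.0064 + 0.5·0.3388²)·4.5530] / (0.3388·√4.5530)
   = [0.355893 + 0.290448] / 0.722923 = 0.894066
d₂ = d₁ − σ√T = 0.894066 − 0.722923 = 0.171143
N(d₁) = 0.814357,  N(d₂) = 0.567944,  e^(−rT) = 0.971281
E₀ = V₀·N(d₁) − D·e^(−rT)·N(d₂)
   = 187.8399·0.814357 − 131.5908·0.971281·0.567944 = 80.378780
B₀ = V₀ − E₀ = 187.8399 − 80.378780 = 107.461120
spread = −(1/T)·ln(B₀/D) − r = −(1/4.5530)·ln(107.461120/131.5908) − 0.0064 = 0.03809111
in basis points: 0.03809111 × 10⁴ = 380.9111 bp

spread=380.9111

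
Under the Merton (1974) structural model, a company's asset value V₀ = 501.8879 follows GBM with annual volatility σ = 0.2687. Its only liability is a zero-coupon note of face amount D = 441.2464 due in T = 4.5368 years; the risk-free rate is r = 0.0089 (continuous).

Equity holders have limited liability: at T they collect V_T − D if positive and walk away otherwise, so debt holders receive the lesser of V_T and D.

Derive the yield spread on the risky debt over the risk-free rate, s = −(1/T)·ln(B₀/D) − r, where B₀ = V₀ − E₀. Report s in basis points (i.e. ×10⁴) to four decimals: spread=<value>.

d₁ = [ln(V₀/D) + (r + σ²/2)T] / (σ√T)
   = [ln(501.8879/441.2464) + (0.0089 + 0.5·0.2687²)·4.5368] / (0.2687·√4.5368)
   = [0.128773 + 0.204155] / 0.572325 = 0.581713
d₂ = d₁ − σ√T = 0.581713 − 0.572325 = 0.009388
N(d₁) = 0.719620,  N(d₂) = 0.503745,  e^(−rT) = 0.960427
E₀ = V₀·N(d₁) − D·e^(−rT)·N(d₂)
   = 501.8879·0.719620 − 441.2464·0.960427·0.503745 = 147.688918
B₀ = V₀ − E₀ = 501.8879 − 147.688918 = 354.198982
spread = −(1/T)·ln(B₀/D) − r = −(1/4.5368)·ln(354.198982/441.2464) − 0.0089 = 0.03953603
in basis points: 0.03953603 × 10⁴ = 395.3603 bp

spread=395.3603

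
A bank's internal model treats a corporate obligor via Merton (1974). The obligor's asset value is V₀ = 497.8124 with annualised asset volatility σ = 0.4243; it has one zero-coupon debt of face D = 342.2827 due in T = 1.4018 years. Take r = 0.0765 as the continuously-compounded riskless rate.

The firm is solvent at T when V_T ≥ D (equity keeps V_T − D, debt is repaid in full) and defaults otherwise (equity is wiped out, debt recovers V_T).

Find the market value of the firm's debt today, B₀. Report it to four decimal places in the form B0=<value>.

d₁ = [ln(V₀/D) + (r + σ²/2)T] / (σ√T)
   = [ln(497.8124/342.2827) + (0.0765 + 0.5·0.4243²)·1.4018] / (0.4243·√1.4018)
   = [0.374586 + 0.233421] / 0.502361 = 1.210299
d₂ = d₁ − σ√T = 1.210299 − 0.502361 = 0.707938
N(d₁) = 0.886918,  N(d₂) = 0.760508,  e^(−rT) = 0.898312
E₀ = V₀·N(d₁) − D·e^(−rT)·N(d₂)
   = 497.8124·0.886918 − 342.2827·0.898312·0.760508 = 207.680224
B₀ = V₀ − E₀ = 497.8124 − 207.680224 = 290.132176

B0=290.1322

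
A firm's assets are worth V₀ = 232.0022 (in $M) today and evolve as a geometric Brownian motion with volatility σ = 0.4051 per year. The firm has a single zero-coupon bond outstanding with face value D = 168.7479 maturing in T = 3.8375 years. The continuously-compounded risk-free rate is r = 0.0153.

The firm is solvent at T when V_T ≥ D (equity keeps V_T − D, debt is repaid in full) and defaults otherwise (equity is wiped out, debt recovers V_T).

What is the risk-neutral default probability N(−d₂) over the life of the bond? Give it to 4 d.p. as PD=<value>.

PD=0.4688

d₁ = [ln(V₀/D) + (r + σ²/2)T] / (σ√T)
   = [ln(232.0022/168.7479) + (0.0153 + 0.5·0.4051²)·3.8375] / (0.4051·√3.8375)
   = [0.318341 + 0.373592] / 0.793572 = 0.871922
d₂ = d₁ − σ√T = 0.871922 − 0.793572 = 0.078350
risk-neutral PD = N(−d₂) = N(-0.078350) = 0.468775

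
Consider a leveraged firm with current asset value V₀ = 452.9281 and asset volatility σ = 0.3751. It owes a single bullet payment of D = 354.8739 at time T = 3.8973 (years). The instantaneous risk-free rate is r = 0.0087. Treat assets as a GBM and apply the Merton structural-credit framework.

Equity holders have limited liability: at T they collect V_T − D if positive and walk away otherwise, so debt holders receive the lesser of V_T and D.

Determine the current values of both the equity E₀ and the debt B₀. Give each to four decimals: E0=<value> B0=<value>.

E0=177.4625 B0=275.4656

d₁ = [ln(V₀/D) + (r + σ²/2)T] / (σ√T)
   = [ln(452.9281/354.8739) + (0.0087 + 0.5·0.3751²)·3.8973] / (0.3751·√3.8973)
   = [0.243971 + 0.308082] / 0.740507 = 0.745506
d₂ = d₁ − σ√T = 0.745506 − 0.740507 = 0.005000
N(d₁) = 0.772017,  N(d₂) = 0.501995,  e^(−rT) = 0.966662
E₀ = V₀·N(d₁) − D·e^(−rT)·N(d₂)
   = 452.9281·0.772017 − 354.8739·0.966662·0.501995 = 177.462509
B₀ = V₀ − E₀ = 452.9281 − 177.462509 = 275.465591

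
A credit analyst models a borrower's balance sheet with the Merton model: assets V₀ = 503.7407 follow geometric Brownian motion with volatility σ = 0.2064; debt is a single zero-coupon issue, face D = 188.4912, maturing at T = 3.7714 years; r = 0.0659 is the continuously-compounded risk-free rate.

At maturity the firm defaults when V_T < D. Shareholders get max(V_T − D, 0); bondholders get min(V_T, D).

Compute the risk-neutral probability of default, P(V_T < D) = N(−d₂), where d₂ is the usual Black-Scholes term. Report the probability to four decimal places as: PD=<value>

PD=0.0020

d₁ = [ln(V₀/D) + (r + σ²/2)T] / (σ√T)
   = [ln(503.7407/188.4912) + (0.0659 + 0.5·0.2064²)·3.7714] / (0.2064·√3.7714)
   = [0.983010 + 0.328868] / 0.400831 = 3.272898
d₂ = d₁ − σ√T = 3.272898 − 0.400831 = 2.872068
risk-neutral PD = N(−d₂) = N(-2.872068) = 0.002039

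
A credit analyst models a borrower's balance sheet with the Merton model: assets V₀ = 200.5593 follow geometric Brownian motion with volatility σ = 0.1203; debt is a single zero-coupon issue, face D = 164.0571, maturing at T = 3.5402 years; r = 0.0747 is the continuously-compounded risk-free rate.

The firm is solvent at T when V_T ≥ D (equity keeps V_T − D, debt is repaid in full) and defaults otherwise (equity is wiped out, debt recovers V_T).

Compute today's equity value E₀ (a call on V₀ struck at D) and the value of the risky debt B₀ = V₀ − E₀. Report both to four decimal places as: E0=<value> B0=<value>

d₁ = [ln(V₀/D) + (r + σ²/2)T] / (σ√T)
   = [ln(200.5593/164.0571) + (0.0747 + 0.5·0.1203²)·3.5402] / (0.1203·√3.5402)
   = [0.200895 + 0.290070] / 0.226349 = 2.169059
d₂ = d₁ − σ√T = 2.169059 − 0.226349 = 1.942710
N(d₁) = 0.984961,  N(d₂) = 0.973974,  e^(−rT) = 0.767626
E₀ = V₀·N(d₁) − D·e^(−rT)·N(d₂)
   = 200.5593·0.984961 − 164.0571·0.767626·0.973974 = 74.886134
B₀ = V₀ − E₀ = 200.5593 − 74.886134 = 125.673166

E0=74.8861 B0=125.6732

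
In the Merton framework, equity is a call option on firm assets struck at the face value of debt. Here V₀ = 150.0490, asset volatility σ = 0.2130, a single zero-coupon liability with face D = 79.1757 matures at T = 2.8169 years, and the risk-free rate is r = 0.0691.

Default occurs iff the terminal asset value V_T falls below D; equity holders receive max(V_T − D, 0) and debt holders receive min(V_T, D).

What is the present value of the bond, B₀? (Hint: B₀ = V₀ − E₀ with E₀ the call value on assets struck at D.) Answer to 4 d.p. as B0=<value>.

d₁ = [ln(V₀/D) + (r + σ²/2)T] / (σ√T)
   = [ln(150.0490/79.1757) + (0.0691 + 0.5·0.2130²)·2.8169] / (0.2130·√2.8169)
   = [0.639292 + 0.258548] / 0.357491 = 2.511503
d₂ = d₁ − σ√T = 2.511503 − 0.357491 = 2.154012
N(d₁) = 0.993989,  N(d₂) = 0.984380,  e^(−rT) = 0.823125
E₀ = V₀·N(d₁) − D·e^(−rT)·N(d₂)
   = 150.0490·0.993989 − 79.1757·0.823125·0.984380 = 84.993562
B₀ = V₀ − E₀ = 150.0490 − 84.993562 = 65.055438

B0=65.0554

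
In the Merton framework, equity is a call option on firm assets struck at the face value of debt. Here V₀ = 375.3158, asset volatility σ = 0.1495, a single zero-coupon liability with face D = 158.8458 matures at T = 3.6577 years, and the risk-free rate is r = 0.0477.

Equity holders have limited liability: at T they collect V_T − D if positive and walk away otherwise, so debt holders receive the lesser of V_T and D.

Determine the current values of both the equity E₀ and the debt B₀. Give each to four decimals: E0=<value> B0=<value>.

d₁ = [ln(V₀/D) + (r + σ²/2)T] / (σ√T)
   = [ln(375.3158/158.8458) + (0.0477 + 0.5·0.1495²)·3.6577] / (0.1495·√3.6577)
   = [0.859834 + 0.215348] / 0.285920 = 3.760421
d₂ = d₁ − σ√T = 3.760421 − 0.285920 = 3.474501
N(d₁) = 0.999915,  N(d₂) = 0.999744,  e^(−rT) = 0.839900
E₀ = V₀·N(d₁) − D·e^(−rT)·N(d₂)
   = 375.3158·0.999915 − 158.8458·0.839900·0.999744 = 241.903502
B₀ = V₀ − E₀ = 375.3158 − 241.903502 = 133.412298

E0=241.9035 B0=133.4123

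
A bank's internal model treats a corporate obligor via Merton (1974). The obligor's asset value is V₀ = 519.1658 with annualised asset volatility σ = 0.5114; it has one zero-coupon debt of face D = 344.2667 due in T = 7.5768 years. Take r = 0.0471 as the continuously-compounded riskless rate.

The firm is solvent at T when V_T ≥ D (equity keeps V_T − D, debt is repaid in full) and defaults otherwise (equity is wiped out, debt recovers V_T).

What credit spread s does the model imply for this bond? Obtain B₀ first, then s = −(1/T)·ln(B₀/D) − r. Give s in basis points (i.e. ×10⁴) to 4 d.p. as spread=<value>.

spread=538.4373

d₁ = [ln(V₀/D) + (r + σ²/2)T] / (σ√T)
   = [ln(519.1658/344.2667) + (0.0471 + 0.5·0.5114²)·7.5768] / (0.5114·√7.5768)
   = [0.410807 + 1.347647] / 1.407679 = 1.249187
d₂ = d₁ − σ√T = 1.249187 − 1.407679 = -0.158492
N(d₁) = 0.894202,  N(d₂) = 0.437034,  e^(−rT) = 0.699865
E₀ = V₀·N(d₁) − D·e^(−rT)·N(d₂)
   = 519.1658·0.894202 − 344.2667·0.699865·0.437034 = 358.939662
B₀ = V₀ − E₀ = 519.1658 − 358.939662 = 160.226138
spread = −(1/T)·ln(B₀/D) − r = −(1/7.5768)·ln(160.226138/344.2667) − 0.0471 = 0.05384373
in basis points: 0.05384373 × 10⁴ = 538.4373 bp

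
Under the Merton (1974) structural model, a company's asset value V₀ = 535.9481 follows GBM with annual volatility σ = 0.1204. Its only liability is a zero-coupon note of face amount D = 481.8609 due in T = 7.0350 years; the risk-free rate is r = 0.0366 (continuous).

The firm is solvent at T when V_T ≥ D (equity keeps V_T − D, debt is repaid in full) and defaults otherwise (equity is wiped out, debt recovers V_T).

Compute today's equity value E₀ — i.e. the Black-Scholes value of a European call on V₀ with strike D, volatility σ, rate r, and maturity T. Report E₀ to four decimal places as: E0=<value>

d₁ = [ln(V₀/D) + (r + σ²/2)T] / (σ√T)
   = [ln(535.9481/481.8609) + (0.0366 + 0.5·0.1204²)·7.0350] / (0.1204·√7.0350)
   = [0.106382 + 0.308471] / 0.319344 = 1.299080
d₂ = d₁ − σ√T = 1.299080 − 0.319344 = 0.979736
N(d₁) = 0.903042,  N(d₂) = 0.836392,  e^(−rT) = 0.772996
E₀ = V₀·N(d₁) − D·e^(−rT)·N(d₂)
   = 535.9481·0.903042 − 481.8609·0.772996·0.836392 = 172.447054

E0=172.4471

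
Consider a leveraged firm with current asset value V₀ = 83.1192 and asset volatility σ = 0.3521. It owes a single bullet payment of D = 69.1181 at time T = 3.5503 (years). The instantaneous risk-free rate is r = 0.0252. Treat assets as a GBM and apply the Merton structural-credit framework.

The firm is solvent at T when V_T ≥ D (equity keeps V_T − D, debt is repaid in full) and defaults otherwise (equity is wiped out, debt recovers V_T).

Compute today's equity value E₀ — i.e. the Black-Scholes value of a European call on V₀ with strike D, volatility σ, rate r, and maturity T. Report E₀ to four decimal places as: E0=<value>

d₁ = [ln(V₀/D) + (r + σ²/2)T] / (σ√T)
   = [ln(83.1192/69.1181) + (0.0252 + 0.5·0.3521²)·3.5503] / (0.3521·√3.5503)
   = [0.184459 + 0.309541] / 0.663435 = 0.744609
d₂ = d₁ − σ√T = 0.744609 − 0.663435 = 0.081174
N(d₁) = 0.771746,  N(d₂) = 0.532348,  e^(−rT) = 0.914418
E₀ = V₀·N(d₁) − D·e^(−rT)·N(d₂)
   = 83.1192·0.771746 − 69.1181·0.914418·0.532348 = 30.500998

E0=30.5010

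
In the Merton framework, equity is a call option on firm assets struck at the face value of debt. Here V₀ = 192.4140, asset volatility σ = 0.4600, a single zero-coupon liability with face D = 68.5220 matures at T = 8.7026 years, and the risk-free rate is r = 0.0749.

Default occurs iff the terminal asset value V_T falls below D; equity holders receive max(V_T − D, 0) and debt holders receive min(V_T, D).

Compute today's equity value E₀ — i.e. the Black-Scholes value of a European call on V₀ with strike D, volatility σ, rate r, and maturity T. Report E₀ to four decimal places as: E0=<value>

d₁ = [ln(V₀/D) + (r + σ²/2)T] / (σ√T)
   = [ln(192.4140/68.5220) + (0.0749 + 0.5·0.4600²)·8.7026] / (0.4600·√8.7026)
   = [1.032494 + 1.572560] / 1.357008 = 1.919705
d₂ = d₁ − σ√T = 1.919705 − 1.357008 = 0.562697
N(d₁) = 0.972552,  N(d₂) = 0.713179,  e^(−rT) = 0.521094
E₀ = V₀·N(d₁) − D·e^(−rT)·N(d₂)
   = 192.4140·0.972552 − 68.5220·0.521094·0.713179 = 161.667625

E0=161.6676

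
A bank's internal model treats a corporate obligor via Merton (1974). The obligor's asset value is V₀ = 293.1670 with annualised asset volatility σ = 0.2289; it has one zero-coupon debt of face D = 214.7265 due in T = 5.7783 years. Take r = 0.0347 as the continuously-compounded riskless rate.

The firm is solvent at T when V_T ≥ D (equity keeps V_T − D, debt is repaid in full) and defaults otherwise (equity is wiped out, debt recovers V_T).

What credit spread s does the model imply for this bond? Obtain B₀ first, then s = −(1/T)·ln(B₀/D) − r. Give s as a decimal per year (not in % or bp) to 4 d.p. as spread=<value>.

d₁ = [ln(V₀/D) + (r + σ²/2)T] / (σ√T)
   = [ln(293.1670/214.7265) + (0.0347 + 0.5·0.2289²)·5.7783] / (0.2289·√5.7783)
   = [0.311377 + 0.351885] / 0.550232 = 1.205422
d₂ = d₁ − σ√T = 1.205422 − 0.550232 = 0.655190
N(d₁) = 0.885980,  N(d₂) = 0.743827,  e^(−rT) = 0.818316
E₀ = V₀·N(d₁) − D·e^(−rT)·N(d₂)
   = 293.1670·0.885980 − 214.7265·0.818316·0.743827 = 129.039109
B₀ = V₀ − E₀ = 293.1670 − 129.039109 = 164.127891
spread = −(1/T)·ln(B₀/D) − r = −(1/5.7783)·ln(164.127891/214.7265) − 0.0347 = 0.01180489

spread=0.0118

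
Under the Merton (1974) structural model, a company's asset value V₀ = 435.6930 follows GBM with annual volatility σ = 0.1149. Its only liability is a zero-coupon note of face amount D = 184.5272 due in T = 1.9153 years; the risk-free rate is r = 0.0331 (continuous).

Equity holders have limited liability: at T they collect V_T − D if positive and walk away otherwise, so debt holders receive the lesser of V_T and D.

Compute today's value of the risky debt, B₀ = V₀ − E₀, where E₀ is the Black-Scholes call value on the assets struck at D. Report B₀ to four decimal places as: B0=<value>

d₁ = [ln(V₀/D) + (r + σ²/2)T] / (σ√T)
   = [ln(435.6930/184.5272) + (0.0331 + 0.5·0.1149²)·1.9153] / (0.1149·√1.9153)
   = [0.859141 + 0.076039] / 0.159015 = 5.881078
d₂ = d₁ − σ√T = 5.881078 − 0.159015 = 5.722063
N(d₁) = 1.000000,  N(d₂) = 1.000000,  e^(−rT) = 0.938571
E₀ = V₀·N(d₁) − D·e^(−rT)·N(d₂)
   = 435.6930·1.000000 − 184.5272·0.938571·1.000000 = 262.501062
B₀ = V₀ − E₀ = 435.6930 − 262.501062 = 173.191938

B0=173.1919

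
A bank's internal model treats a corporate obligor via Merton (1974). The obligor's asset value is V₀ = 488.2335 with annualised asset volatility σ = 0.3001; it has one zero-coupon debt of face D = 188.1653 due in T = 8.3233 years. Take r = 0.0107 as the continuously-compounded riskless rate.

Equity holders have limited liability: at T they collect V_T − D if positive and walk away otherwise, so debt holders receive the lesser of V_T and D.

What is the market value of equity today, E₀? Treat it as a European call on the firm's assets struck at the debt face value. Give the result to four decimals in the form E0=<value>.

d₁ = [ln(V₀/D) + (r + σ²/2)T] / (σ√T)
   = [ln(488.2335/188.1653) + (0.0107 + 0.5·0.3001²)·8.3233] / (0.3001·√8.3233)
   = [0.953473 + 0.463858] / 0.865792 = 1.637033
d₂ = d₁ − σ√T = 1.637033 − 0.865792 = 0.771240
N(d₁) = 0.949188,  N(d₂) = 0.779718,  e^(−rT) = 0.914791
E₀ = V₀·N(d₁) − D·e^(−rT)·N(d₂)
   = 488.2335·0.949188 − 188.1653·0.914791·0.779718 = 329.211107

E0=329.2111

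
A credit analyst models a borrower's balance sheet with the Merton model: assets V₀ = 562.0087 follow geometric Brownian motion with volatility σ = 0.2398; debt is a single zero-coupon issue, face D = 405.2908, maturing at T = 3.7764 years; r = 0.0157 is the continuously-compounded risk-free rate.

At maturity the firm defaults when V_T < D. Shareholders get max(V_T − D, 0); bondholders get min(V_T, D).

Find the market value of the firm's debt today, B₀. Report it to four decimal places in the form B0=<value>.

d₁ = [ln(V₀/D) + (r + σ²/2)T] / (σ√T)
   = [ln(562.0087/405.2908) + (0.0157 + 0.5·0.2398²)·3.7764] / (0.2398·√3.7764)
   = [0.326912 + 0.167869] / 0.466002 = 1.061757
d₂ = d₁ − σ√T = 1.061757 − 0.466002 = 0.595754
N(d₁) = 0.855827,  N(d₂) = 0.724330,  e^(−rT) = 0.942434
E₀ = V₀·N(d₁) − D·e^(−rT)·N(d₂)
   = 562.0087·0.855827 − 405.2908·0.942434·0.724330 = 204.317123
B₀ = V₀ − E₀ = 562.0087 − 204.317123 = 357.691577

B0=357.6916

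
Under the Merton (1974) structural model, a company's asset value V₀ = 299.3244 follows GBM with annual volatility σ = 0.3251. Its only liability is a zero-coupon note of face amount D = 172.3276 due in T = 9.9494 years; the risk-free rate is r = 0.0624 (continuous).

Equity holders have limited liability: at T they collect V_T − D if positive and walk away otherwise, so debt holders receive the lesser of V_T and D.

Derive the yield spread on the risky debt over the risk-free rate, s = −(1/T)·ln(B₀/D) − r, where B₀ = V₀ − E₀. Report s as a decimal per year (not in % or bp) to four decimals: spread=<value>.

d₁ = [ln(V₀/D) + (r + σ²/2)T] / (σ√T)
   = [ln(299.3244/172.3276) + (0.0624 + 0.5·0.3251²)·9.9494] / (0.3251·√9.9494)
   = [0.552131 + 1.146619] / 1.025452 = 1.656586
d₂ = d₁ − σ√T = 1.656586 − 1.025452 = 0.631133
N(d₁) = 0.951198,  N(d₂) = 0.736023,  e^(−rT) = 0.537491
E₀ = V₀·N(d₁) − D·e^(−rT)·N(d₂)
   = 299.3244·0.951198 − 172.3276·0.537491·0.736023 = 216.543010
B₀ = V₀ − E₀ = 299.3244 − 216.543010 = 82.781390
spread = −(1/T)·ln(B₀/D) − r = −(1/9.9494)·ln(82.781390/172.3276) − 0.0624 = 0.01129229

spread=0.0113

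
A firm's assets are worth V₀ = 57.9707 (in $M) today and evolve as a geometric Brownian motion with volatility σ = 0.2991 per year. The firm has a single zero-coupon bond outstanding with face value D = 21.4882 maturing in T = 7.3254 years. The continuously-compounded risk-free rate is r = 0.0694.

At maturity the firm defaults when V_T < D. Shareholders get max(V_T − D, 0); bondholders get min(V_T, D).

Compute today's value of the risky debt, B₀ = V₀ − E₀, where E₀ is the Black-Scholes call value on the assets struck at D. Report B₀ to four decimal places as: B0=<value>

B0=12.6654

d₁ = [ln(V₀/D) + (r + σ²/2)T] / (σ√T)
   = [ln(57.9707/21.4882) + (0.0694 + 0.5·0.2991²)·7.3254] / (0.2991·√7.3254)
   = [0.992434 + 0.836051] / 0.809528 = 2.258704
d₂ = d₁ − σ√T = 2.258704 − 0.809528 = 1.449175
N(d₁) = 0.988049,  N(d₂) = 0.926356,  e^(−rT) = 0.601468
E₀ = V₀·N(d₁) − D·e^(−rT)·N(d₂)
   = 57.9707·0.988049 − 21.4882·0.601468·0.926356 = 45.305256
B₀ = V₀ − E₀ = 57.9707 − 45.305256 = 12.665444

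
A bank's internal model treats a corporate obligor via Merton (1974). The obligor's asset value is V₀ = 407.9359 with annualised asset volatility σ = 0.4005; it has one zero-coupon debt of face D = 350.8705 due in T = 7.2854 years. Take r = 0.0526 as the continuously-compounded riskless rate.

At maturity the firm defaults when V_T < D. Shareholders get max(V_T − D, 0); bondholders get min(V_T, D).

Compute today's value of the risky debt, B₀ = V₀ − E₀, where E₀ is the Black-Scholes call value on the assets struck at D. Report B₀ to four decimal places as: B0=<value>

d₁ = [ln(V₀/D) + (r + σ²/2)T] / (σ√T)
   = [ln(407.9359/350.8705) + (0.0526 + 0.5·0.4005²)·7.2854] / (0.4005·√7.2854)
   = [0.150693 + 0.967502] / 1.081009 = 1.034399
d₂ = d₁ − σ√T = 1.034399 − 1.081009 = -0.046609
N(d₁) = 0.849525,  N(d₂) = 0.481412,  e^(−rT) = 0.681668
E₀ = V₀·N(d₁) − D·e^(−rT)·N(d₂)
   = 407.9359·0.849525 − 350.8705·0.681668·0.481412 = 231.408956
B₀ = V₀ − E₀ = 407.9359 − 231.408956 = 176.526944

B0=176.5269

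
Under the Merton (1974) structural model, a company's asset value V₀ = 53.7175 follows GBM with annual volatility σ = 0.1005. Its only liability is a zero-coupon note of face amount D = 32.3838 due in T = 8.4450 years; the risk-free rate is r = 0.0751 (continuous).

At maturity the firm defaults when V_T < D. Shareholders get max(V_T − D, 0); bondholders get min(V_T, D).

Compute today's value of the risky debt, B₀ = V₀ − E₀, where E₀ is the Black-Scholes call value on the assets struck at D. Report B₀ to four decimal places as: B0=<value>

d₁ = [ln(V₀/D) + (r + σ²/2)T] / (σ√T)
   = [ln(53.7175/32.3838) + (0.0751 + 0.5·0.1005²)·8.4450] / (0.1005·√8.4450)
   = [0.506081 + 0.676868] / 0.292056 = 4.050418
d₂ = d₁ − σ√T = 4.050418 − 0.292056 = 3.758363
N(d₁) = 0.999974,  N(d₂) = 0.999914,  e^(−rT) = 0.530349
E₀ = V₀·N(d₁) − D·e^(−rT)·N(d₂)
   = 53.7175·0.999974 − 32.3838·0.530349·0.999914 = 36.542871
B₀ = V₀ − E₀ = 53.7175 − 36.542871 = 17.174629

B0=17.1746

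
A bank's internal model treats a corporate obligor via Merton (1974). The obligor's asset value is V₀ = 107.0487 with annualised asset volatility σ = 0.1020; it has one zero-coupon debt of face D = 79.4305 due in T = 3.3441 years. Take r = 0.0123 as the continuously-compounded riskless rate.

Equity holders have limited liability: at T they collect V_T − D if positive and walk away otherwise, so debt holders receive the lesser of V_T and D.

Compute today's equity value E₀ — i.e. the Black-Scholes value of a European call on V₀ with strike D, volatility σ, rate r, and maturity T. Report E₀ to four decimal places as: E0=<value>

d₁ = [ln(V₀/D) + (r + σ²/2)T] / (σ√T)
   = [ln(107.0487/79.4305) + (0.0123 + 0.5·0.1020²)·3.3441] / (0.1020·√3.3441)
   = [0.298401 + 0.058528] / 0.186526 = 1.913565
d₂ = d₁ − σ√T = 1.913565 − 0.186526 = 1.727038
N(d₁) = 0.972162,  N(d₂) = 0.957920,  e^(−rT) = 0.959702
E₀ = V₀·N(d₁) − D·e^(−rT)·N(d₂)
   = 107.0487·0.972162 − 79.4305·0.959702·0.957920 = 31.046848

E0=31.0468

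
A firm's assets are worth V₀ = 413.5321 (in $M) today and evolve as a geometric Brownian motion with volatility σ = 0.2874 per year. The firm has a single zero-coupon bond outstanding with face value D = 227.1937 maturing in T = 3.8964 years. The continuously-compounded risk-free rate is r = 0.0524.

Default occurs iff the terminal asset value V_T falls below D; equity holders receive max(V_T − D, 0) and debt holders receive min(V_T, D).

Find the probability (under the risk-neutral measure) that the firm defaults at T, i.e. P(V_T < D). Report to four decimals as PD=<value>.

d₁ = [ln(V₀/D) + (r + σ²/2)T] / (σ√T)
   = [ln(413.5321/227.1937) + (0.0524 + 0.5·0.2874²)·3.8964] / (0.2874·√3.8964)
   = [0.598932 + 0.365090] / 0.567308 = 1.699294
d₂ = d₁ − σ√T = 1.699294 − 0.567308 = 1.131987
risk-neutral PD = N(−d₂) = N(-1.131987) = 0.128820

PD=0.1288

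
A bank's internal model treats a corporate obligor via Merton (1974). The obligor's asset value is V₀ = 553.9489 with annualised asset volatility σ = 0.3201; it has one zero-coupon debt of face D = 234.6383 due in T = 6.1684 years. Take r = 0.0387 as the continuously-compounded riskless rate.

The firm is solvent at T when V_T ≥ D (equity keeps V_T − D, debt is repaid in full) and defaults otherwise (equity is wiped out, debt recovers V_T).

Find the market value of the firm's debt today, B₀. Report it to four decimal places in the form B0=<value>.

B0=175.6068

d₁ = [ln(V₀/D) + (r + σ²/2)T] / (σ√T)
   = [ln(553.9489/234.6383) + (0.0387 + 0.5·0.3201²)·6.1684] / (0.3201·√6.1684)
   = [0.859027 + 0.554737] / 0.795009 = 1.778300
d₂ = d₁ − σ√T = 1.778300 − 0.795009 = 0.983291
N(d₁) = 0.962323,  N(d₂) = 0.837268,  e^(−rT) = 0.787638
E₀ = V₀·N(d₁) − D·e^(−rT)·N(d₂)
   = 553.9489·0.962323 − 234.6383·0.787638·0.837268 = 378.342143
B₀ = V₀ − E₀ = 553.9489 − 378.342143 = 175.606757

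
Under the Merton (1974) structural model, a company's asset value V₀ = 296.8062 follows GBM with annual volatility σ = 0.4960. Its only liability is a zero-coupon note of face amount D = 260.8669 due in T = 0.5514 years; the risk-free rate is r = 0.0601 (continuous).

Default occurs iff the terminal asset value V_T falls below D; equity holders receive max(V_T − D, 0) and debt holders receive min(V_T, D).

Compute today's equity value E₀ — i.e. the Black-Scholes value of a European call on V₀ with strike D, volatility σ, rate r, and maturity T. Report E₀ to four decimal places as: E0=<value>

d₁ = [ln(V₀/D) + (r + σ²/2)T] / (σ√T)
   = [ln(296.8062/260.8669) + (0.0601 + 0.5·0.4960²)·0.5514] / (0.4960·√0.5514)
   = [0.129069 + 0.100966] / 0.368311 = 0.624566
d₂ = d₁ − σ√T = 0.624566 − 0.368311 = 0.256255
N(d₁) = 0.733872,  N(d₂) = 0.601123,  e^(−rT) = 0.967404
E₀ = V₀·N(d₁) − D·e^(−rT)·N(d₂)
   = 296.8062·0.733872 − 260.8669·0.967404·0.601123 = 66.116186

E0=66.1162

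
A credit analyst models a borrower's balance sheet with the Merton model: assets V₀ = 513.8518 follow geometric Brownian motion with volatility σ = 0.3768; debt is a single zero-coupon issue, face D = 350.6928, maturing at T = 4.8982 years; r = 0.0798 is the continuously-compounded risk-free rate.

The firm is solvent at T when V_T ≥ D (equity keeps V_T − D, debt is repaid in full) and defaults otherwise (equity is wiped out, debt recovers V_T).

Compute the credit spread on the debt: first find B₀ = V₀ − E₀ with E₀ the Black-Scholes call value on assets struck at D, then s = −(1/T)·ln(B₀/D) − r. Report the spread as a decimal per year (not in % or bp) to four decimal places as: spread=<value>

spread=0.0241

d₁ = [ln(V₀/D) + (r + σ²/2)T] / (σ√T)
   = [ln(513.8518/350.6928) + (0.0798 + 0.5·0.3768²)·4.8982] / (0.3768·√4.8982)
   = [0.382024 + 0.738595] / 0.833929 = 1.343783
d₂ = d₁ − σ√T = 1.343783 − 0.833929 = 0.509854
N(d₁) = 0.910491,  N(d₂) = 0.694923,  e^(−rT) = 0.676464
E₀ = V₀·N(d₁) − D·e^(−rT)·N(d₂)
   = 513.8518·0.910491 − 350.6928·0.676464·0.694923 = 303.000011
B₀ = V₀ − E₀ = 513.8518 − 303.000011 = 210.851789
spread = −(1/T)·ln(B₀/D) − r = −(1/4.8982)·ln(210.851789/350.6928) − 0.0798 = 0.02406574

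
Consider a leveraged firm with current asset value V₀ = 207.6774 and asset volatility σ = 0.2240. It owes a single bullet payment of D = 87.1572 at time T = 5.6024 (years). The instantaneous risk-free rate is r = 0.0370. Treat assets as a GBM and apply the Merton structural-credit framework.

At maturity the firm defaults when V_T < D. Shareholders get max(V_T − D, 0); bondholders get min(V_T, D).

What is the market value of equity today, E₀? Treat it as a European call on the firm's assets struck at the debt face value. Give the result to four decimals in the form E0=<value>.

d₁ = [ln(V₀/D) + (r + σ²/2)T] / (σ√T)
   = [ln(207.6774/87.1572) + (0.0370 + 0.5·0.2240²)·5.6024] / (0.2240·√5.6024)
   = [0.868273 + 0.347842] / 0.530194 = 2.293714
d₂ = d₁ − σ√T = 2.293714 − 0.530194 = 1.763520
N(d₁) = 0.989097,  N(d₂) = 0.961094,  e^(−rT) = 0.812785
E₀ = V₀·N(d₁) − D·e^(−rT)·N(d₂)
   = 207.6774·0.989097 − 87.1572·0.812785·0.961094 = 137.329076

E0=137.3291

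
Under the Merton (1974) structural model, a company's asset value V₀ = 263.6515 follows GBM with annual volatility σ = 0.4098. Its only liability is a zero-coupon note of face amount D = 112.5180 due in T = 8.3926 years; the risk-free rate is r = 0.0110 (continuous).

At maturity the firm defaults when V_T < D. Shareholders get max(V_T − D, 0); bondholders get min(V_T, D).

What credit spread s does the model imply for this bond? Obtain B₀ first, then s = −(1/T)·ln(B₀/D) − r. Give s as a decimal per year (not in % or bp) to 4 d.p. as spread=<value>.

d₁ = [ln(V₀/D) + (r + σ²/2)T] / (σ√T)
   = [ln(263.6515/112.5180) + (0.0110 + 0.5·0.4098²)·8.3926] / (0.4098·√8.3926)
   = [0.851515 + 0.797029] / 1.187190 = 1.388610
d₂ = d₁ − σ√T = 1.388610 − 1.187190 = 0.201420
N(d₁) = 0.917524,  N(d₂) = 0.579815,  e^(−rT) = 0.911815
E₀ = V₀·N(d₁) − D·e^(−rT)·N(d₂)
   = 263.6515·0.917524 − 112.5180·0.911815·0.579815 = 182.420227
B₀ = V₀ − E₀ = 263.6515 − 182.420227 = 81.231273
spread = −(1/T)·ln(B₀/D) − r = −(1/8.3926)·ln(81.231273/112.5180) − 0.0110 = 0.02782145

spread=0.0278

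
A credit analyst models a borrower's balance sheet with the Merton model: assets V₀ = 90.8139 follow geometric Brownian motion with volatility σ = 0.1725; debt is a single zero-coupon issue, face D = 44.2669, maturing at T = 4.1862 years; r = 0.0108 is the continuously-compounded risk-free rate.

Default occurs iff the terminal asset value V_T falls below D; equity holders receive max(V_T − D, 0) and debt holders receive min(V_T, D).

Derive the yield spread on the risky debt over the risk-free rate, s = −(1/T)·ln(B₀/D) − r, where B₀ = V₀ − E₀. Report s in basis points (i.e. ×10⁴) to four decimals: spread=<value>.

d₁ = [ln(V₀/D) + (r + σ²/2)T] / (σ√T)
   = [ln(90.8139/44.2669) + (0.0108 + 0.5·0.1725²)·4.1862] / (0.1725·√4.1862)
   = [0.718575 + 0.107494] / 0.352939 = 2.340546
d₂ = d₁ − σ√T = 2.340546 − 0.352939 = 1.987608
N(d₁) = 0.990372,  N(d₂) = 0.976572,  e^(−rT) = 0.955796
E₀ = V₀·N(d₁) − D·e^(−rT)·N(d₂)
   = 90.8139·0.990372 − 44.2669·0.955796·0.976572 = 48.620668
B₀ = V₀ − E₀ = 90.8139 − 48.620668 = 42.193232
spread = −(1/T)·ln(B₀/D) − r = −(1/4.1862)·ln(42.193232/44.2669) − 0.0108 = 0.00066085
in basis points: 0.00066085 × 10⁴ = 6.6085 bp

spread=6.6085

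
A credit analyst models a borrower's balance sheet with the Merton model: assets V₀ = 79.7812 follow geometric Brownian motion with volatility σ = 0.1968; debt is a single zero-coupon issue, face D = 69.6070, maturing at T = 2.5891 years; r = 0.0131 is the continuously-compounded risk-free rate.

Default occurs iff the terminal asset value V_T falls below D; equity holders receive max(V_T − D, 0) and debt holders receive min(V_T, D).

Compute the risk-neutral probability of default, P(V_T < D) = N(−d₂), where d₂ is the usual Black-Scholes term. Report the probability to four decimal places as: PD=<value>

PD=0.3521

d₁ = [ln(V₀/D) + (r + σ²/2)T] / (σ√T)
   = [ln(79.7812/69.6070) + (0.0131 + 0.5·0.1968²)·2.5891] / (0.1968·√2.5891)
   = [0.136423 + 0.084055] / 0.316665 = 0.696251
d₂ = d₁ − σ√T = 0.696251 − 0.316665 = 0.379587
risk-neutral PD = N(−d₂) = N(-0.379587) = 0.352126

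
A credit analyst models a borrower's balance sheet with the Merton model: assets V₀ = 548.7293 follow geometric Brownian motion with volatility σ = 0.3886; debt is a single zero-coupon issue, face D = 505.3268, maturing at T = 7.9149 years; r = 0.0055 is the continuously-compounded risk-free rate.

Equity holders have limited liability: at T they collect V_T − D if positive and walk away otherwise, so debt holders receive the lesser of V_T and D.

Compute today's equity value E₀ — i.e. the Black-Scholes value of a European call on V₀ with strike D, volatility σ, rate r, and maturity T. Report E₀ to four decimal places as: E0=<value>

d₁ = [ln(V₀/D) + (r + σ²/2)T] / (σ√T)
   = [ln(548.7293/505.3268) + (0.0055 + 0.5·0.3886²)·7.9149] / (0.3886·√7.9149)
   = [0.082400 + 0.641146] / 1.093265 = 0.661821
d₂ = d₁ − σ√T = 0.661821 − 1.093265 = -0.431444
N(d₁) = 0.745957,  N(d₂) = 0.333073,  e^(−rT) = 0.957402
E₀ = V₀·N(d₁) − D·e^(−rT)·N(d₂)
   = 548.7293·0.745957 − 505.3268·0.957402·0.333073 = 248.187605

E0=248.1876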